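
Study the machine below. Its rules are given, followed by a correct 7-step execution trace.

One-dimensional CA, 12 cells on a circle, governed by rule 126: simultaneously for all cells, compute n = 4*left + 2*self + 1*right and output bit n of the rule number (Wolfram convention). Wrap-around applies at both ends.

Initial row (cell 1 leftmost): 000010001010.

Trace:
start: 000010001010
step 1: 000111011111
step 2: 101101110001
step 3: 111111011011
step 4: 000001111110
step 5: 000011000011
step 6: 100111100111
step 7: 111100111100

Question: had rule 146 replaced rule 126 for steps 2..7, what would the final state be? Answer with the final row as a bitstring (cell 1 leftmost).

000101000101

(re-executing steps 2..7 under rule 146; state before step 2: 000111011111)
step 2: 101010001110
step 3: 000001010100
step 4: 000010000010
step 5: 000101000101
step 6: 101000101000
step 7: 000101000101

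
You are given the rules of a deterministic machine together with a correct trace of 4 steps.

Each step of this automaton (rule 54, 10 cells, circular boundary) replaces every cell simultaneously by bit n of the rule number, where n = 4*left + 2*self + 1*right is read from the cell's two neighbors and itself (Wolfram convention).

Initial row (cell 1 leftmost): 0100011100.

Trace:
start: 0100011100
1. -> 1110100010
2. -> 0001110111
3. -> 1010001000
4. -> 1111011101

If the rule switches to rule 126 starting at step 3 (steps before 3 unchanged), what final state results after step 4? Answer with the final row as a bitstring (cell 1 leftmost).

(re-executing steps 3..4 under rule 126; state before step 3: 0001110111)
3. -> 1011011101
4. -> 1111110111

1111110111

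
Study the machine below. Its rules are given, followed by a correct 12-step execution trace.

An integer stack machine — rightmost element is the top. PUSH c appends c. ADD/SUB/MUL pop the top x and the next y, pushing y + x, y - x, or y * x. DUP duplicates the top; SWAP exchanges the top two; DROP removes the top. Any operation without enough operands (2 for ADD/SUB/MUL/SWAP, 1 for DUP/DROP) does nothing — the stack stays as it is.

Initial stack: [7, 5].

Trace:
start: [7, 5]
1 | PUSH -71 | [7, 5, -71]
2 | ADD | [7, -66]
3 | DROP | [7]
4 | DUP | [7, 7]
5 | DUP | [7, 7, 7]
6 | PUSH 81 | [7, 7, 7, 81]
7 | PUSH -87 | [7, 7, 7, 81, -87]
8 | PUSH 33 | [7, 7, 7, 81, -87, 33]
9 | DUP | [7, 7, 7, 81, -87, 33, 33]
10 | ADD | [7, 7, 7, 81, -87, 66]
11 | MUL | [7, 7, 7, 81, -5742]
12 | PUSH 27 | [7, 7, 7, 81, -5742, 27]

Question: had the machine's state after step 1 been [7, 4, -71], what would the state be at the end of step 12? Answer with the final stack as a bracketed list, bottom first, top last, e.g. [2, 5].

[7, 7, 7, 81, -5742, 27]

state after step 1 := [7, 4, -71]
2 | ADD | [7, -67]
3 | DROP | [7]
4 | DUP | [7, 7]
5 | DUP | [7, 7, 7]
6 | PUSH 81 | [7, 7, 7, 81]
7 | PUSH -87 | [7, 7, 7, 81, -87]
8 | PUSH 33 | [7, 7, 7, 81, -87, 33]
9 | DUP | [7, 7, 7, 81, -87, 33, 33]
10 | ADD | [7, 7, 7, 81, -87, 66]
11 | MUL | [7, 7, 7, 81, -5742]
12 | PUSH 27 | [7, 7, 7, 81, -5742, 27]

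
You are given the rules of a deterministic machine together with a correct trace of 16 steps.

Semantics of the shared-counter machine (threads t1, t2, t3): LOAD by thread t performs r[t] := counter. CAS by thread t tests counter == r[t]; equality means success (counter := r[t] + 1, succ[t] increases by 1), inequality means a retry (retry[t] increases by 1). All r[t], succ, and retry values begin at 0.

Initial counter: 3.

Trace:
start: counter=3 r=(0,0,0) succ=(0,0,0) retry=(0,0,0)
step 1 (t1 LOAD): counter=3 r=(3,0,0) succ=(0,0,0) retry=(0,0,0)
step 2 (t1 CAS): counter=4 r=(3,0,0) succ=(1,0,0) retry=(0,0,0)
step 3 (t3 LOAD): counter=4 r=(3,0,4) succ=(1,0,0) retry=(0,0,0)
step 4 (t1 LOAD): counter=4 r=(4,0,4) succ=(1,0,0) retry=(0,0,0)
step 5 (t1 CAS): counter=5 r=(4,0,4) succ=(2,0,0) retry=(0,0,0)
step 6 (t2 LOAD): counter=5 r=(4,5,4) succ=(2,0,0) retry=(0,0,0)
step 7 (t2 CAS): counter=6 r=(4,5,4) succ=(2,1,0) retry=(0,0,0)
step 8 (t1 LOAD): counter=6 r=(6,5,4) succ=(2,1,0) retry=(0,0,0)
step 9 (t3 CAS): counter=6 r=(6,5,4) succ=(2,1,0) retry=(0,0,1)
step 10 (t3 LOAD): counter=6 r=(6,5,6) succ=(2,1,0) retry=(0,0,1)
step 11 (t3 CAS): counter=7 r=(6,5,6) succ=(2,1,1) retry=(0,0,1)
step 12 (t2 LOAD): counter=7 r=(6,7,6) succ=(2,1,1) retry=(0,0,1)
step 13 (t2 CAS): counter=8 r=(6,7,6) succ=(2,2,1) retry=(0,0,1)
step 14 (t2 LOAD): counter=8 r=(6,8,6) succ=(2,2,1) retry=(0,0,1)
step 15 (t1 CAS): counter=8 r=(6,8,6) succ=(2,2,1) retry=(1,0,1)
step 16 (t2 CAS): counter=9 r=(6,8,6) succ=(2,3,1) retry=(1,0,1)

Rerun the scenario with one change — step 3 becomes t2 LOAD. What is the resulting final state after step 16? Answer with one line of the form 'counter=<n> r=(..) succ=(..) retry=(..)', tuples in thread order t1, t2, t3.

(re-executing from step 3 with the substitution; state before step 3: counter=4 r=(3,0,0) succ=(1,0,0) retry=(0,0,0))
step 3 (t2 LOAD): counter=4 r=(3,4,0) succ=(1,0,0) retry=(0,0,0)
step 4 (t1 LOAD): counter=4 r=(4,4,0) succ=(1,0,0) retry=(0,0,0)
step 5 (t1 CAS): counter=5 r=(4,4,0) succ=(2,0,0) retry=(0,0,0)
step 6 (t2 LOAD): counter=5 r=(4,5,0) succ=(2,0,0) retry=(0,0,0)
step 7 (t2 CAS): counter=6 r=(4,5,0) succ=(2,1,0) retry=(0,0,0)
step 8 (t1 LOAD): counter=6 r=(6,5,0) succ=(2,1,0) retry=(0,0,0)
step 9 (t3 CAS): counter=6 r=(6,5,0) succ=(2,1,0) retry=(0,0,1)
step 10 (t3 LOAD): counter=6 r=(6,5,6) succ=(2,1,0) retry=(0,0,1)
step 11 (t3 CAS): counter=7 r=(6,5,6) succ=(2,1,1) retry=(0,0,1)
step 12 (t2 LOAD): counter=7 r=(6,7,6) succ=(2,1,1) retry=(0,0,1)
step 13 (t2 CAS): counter=8 r=(6,7,6) succ=(2,2,1) retry=(0,0,1)
step 14 (t2 LOAD): counter=8 r=(6,8,6) succ=(2,2,1) retry=(0,0,1)
step 15 (t1 CAS): counter=8 r=(6,8,6) succ=(2,2,1) retry=(1,0,1)
step 16 (t2 CAS): counter=9 r=(6,8,6) succ=(2,3,1) retry=(1,0,1)

counter=9 r=(6,8,6) succ=(2,3,1) retry=(1,0,1)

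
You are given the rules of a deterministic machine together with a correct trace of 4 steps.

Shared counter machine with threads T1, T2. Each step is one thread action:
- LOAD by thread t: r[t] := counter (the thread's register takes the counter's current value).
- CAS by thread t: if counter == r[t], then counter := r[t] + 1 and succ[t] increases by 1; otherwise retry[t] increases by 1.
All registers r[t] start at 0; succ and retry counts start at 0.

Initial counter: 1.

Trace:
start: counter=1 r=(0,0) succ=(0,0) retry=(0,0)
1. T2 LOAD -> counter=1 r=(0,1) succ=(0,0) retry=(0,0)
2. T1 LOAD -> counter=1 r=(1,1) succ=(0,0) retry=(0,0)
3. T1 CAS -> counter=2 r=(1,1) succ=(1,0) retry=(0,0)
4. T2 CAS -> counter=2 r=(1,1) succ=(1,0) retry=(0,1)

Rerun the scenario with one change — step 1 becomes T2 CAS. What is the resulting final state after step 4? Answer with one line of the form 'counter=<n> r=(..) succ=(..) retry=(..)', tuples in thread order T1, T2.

counter=2 r=(1,0) succ=(1,0) retry=(0,2)

(re-executing from step 1 with the substitution; state before step 1: counter=1 r=(0,0) succ=(0,0) retry=(0,0))
1. T2 CAS -> counter=1 r=(0,0) succ=(0,0) retry=(0,1)
2. T1 LOAD -> counter=1 r=(1,0) succ=(0,0) retry=(0,1)
3. T1 CAS -> counter=2 r=(1,0) succ=(1,0) retry=(0,1)
4. T2 CAS -> counter=2 r=(1,0) succ=(1,0) retry=(0,2)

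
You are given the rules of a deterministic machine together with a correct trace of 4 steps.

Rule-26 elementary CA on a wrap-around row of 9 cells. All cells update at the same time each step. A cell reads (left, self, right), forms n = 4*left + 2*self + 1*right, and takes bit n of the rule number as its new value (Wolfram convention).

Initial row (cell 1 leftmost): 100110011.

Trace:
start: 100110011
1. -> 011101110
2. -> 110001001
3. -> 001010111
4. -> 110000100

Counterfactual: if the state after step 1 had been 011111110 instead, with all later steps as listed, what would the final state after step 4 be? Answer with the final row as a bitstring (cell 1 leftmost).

110100110

state after step 1 := 011111110
2. -> 110000001
3. -> 001000011
4. -> 110100110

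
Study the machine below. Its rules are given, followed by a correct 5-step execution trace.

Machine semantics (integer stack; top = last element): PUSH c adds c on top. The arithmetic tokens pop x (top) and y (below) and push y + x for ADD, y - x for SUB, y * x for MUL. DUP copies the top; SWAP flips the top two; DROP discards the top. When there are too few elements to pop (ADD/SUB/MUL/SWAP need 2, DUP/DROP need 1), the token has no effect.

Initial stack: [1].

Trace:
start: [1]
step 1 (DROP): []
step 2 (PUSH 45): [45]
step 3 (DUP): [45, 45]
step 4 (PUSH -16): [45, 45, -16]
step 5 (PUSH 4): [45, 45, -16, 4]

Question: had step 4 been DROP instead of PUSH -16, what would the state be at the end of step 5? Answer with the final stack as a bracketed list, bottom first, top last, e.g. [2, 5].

(re-executing from step 4 with the substitution; state before step 4: [45, 45])
step 4 (DROP): [45]
step 5 (PUSH 4): [45, 4]

[45, 4]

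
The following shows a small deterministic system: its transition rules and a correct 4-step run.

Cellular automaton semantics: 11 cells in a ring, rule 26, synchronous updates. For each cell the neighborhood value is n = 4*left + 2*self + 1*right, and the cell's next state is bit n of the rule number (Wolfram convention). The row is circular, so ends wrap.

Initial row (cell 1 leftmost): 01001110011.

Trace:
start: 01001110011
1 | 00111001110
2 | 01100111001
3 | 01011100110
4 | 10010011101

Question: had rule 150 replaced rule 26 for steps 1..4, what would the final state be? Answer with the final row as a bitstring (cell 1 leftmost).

(re-executing steps 1..4 under rule 150; state before step 1: 01001110011)
1 | 01110101100
2 | 10100100010
3 | 10111110110
4 | 10011100000

10011100000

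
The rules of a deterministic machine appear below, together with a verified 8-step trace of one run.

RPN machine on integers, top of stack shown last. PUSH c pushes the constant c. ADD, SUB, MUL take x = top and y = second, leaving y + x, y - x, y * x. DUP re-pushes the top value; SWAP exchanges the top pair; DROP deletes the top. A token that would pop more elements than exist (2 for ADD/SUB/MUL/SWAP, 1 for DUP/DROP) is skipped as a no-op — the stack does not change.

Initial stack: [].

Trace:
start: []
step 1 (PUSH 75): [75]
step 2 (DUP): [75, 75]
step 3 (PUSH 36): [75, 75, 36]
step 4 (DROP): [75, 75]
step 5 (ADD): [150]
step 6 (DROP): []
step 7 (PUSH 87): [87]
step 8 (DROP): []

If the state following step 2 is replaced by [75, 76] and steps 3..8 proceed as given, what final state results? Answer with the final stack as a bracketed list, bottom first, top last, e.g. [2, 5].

state after step 2 := [75, 76]
step 3 (PUSH 36): [75, 76, 36]
step 4 (DROP): [75, 76]
step 5 (ADD): [151]
step 6 (DROP): []
step 7 (PUSH 87): [87]
step 8 (DROP): []

[]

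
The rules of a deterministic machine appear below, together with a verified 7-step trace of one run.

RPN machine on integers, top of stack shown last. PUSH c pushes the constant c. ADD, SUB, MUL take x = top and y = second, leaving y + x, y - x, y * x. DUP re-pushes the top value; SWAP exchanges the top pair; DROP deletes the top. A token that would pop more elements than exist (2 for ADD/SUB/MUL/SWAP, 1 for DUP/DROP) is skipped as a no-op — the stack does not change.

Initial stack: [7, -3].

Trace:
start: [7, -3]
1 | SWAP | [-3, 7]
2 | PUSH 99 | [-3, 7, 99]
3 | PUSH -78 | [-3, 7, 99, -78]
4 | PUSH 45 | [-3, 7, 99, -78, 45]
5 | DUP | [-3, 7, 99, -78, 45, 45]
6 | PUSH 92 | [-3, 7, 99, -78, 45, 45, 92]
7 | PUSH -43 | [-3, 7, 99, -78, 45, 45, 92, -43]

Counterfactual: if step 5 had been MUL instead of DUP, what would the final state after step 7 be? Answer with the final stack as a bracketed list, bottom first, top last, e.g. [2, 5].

[-3, 7, 99, -3510, 92, -43]

(re-executing from step 5 with the substitution; state before step 5: [-3, 7, 99, -78, 45])
5 | MUL | [-3, 7, 99, -3510]
6 | PUSH 92 | [-3, 7, 99, -3510, 92]
7 | PUSH -43 | [-3, 7, 99, -3510, 92, -43]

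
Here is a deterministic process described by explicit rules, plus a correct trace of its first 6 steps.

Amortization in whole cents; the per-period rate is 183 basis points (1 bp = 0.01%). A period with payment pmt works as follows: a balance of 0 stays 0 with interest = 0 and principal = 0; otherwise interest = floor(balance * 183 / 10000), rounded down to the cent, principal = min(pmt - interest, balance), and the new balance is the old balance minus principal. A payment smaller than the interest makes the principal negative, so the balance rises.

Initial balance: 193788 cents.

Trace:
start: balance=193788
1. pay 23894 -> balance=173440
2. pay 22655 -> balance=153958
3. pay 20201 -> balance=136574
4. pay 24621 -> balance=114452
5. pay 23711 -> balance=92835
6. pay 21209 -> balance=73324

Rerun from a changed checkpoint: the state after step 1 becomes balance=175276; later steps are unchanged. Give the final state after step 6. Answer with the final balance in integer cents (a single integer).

75335

state after step 1 := balance=175276
2. pay 22655 -> balance=155828
3. pay 20201 -> balance=138478
4. pay 24621 -> balance=116391
5. pay 23711 -> balance=94809
6. pay 21209 -> balance=75335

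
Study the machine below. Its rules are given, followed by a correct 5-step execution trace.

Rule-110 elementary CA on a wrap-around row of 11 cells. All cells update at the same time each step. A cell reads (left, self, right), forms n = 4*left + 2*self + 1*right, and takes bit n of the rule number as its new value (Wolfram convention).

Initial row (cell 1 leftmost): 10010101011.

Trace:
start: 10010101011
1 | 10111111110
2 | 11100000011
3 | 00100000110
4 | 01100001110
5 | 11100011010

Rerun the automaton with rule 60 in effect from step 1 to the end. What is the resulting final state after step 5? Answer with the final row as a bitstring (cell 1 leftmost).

(re-executing steps 1..5 under rule 60; state before step 1: 10010101011)
1 | 01011111110
2 | 01110000001
3 | 11001000001
4 | 00101100001
5 | 10111010001

10111010001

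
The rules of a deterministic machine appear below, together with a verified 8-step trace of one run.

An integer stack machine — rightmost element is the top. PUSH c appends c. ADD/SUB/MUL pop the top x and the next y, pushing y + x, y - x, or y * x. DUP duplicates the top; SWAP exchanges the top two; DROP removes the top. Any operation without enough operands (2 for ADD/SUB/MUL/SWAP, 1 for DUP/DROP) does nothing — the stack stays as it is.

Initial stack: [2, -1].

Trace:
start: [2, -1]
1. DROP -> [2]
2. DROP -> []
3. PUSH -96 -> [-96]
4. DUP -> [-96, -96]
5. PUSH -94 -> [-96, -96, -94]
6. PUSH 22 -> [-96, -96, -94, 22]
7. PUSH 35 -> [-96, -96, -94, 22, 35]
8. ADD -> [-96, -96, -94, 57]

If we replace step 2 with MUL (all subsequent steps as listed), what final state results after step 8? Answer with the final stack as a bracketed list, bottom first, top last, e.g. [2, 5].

(re-executing from step 2 with the substitution; state before step 2: [2])
2. MUL -> [2]
3. PUSH -96 -> [2, -96]
4. DUP -> [2, -96, -96]
5. PUSH -94 -> [2, -96, -96, -94]
6. PUSH 22 -> [2, -96, -96, -94, 22]
7. PUSH 35 -> [2, -96, -96, -94, 22, 35]
8. ADD -> [2, -96, -96, -94, 57]

[2, -96, -96, -94, 57]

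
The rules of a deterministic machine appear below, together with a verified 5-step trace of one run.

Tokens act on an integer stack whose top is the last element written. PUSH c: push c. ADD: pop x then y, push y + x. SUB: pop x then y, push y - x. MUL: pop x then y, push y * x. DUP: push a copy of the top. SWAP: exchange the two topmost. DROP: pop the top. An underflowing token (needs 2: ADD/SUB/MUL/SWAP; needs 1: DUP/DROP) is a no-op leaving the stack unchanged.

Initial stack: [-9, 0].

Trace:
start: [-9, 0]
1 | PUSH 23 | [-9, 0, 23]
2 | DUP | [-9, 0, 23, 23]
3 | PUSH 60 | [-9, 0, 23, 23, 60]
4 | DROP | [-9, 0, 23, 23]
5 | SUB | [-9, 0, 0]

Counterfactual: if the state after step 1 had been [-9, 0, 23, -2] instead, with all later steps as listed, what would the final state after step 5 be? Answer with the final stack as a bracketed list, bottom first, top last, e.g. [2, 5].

[-9, 0, 23, 0]

state after step 1 := [-9, 0, 23, -2]
2 | DUP | [-9, 0, 23, -2, -2]
3 | PUSH 60 | [-9, 0, 23, -2, -2, 60]
4 | DROP | [-9, 0, 23, -2, -2]
5 | SUB | [-9, 0, 23, 0]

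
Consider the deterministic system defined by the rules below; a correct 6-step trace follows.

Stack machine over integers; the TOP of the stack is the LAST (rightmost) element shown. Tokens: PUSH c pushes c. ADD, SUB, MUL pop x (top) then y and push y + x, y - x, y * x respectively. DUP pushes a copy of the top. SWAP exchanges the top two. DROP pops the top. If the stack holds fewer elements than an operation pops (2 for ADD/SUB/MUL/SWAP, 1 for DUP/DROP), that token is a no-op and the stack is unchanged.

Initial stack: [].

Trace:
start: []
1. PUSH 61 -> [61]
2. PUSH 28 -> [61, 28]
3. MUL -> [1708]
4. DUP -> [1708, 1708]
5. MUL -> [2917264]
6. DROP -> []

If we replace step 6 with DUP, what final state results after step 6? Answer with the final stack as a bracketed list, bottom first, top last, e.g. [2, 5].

(re-executing from step 6 with the substitution; state before step 6: [2917264])
6. DUP -> [2917264, 2917264]

[2917264, 2917264]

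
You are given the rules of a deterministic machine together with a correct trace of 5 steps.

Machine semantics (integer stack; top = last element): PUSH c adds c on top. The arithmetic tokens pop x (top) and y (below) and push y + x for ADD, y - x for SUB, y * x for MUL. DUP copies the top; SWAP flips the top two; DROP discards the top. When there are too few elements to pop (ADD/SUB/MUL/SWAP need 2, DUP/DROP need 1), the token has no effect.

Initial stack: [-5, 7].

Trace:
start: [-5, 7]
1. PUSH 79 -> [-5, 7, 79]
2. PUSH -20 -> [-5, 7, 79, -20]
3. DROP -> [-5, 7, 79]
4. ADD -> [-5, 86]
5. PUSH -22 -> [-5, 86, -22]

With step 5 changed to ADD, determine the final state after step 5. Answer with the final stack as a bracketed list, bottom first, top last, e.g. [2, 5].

[81]

(re-executing from step 5 with the substitution; state before step 5: [-5, 86])
5. ADD -> [81]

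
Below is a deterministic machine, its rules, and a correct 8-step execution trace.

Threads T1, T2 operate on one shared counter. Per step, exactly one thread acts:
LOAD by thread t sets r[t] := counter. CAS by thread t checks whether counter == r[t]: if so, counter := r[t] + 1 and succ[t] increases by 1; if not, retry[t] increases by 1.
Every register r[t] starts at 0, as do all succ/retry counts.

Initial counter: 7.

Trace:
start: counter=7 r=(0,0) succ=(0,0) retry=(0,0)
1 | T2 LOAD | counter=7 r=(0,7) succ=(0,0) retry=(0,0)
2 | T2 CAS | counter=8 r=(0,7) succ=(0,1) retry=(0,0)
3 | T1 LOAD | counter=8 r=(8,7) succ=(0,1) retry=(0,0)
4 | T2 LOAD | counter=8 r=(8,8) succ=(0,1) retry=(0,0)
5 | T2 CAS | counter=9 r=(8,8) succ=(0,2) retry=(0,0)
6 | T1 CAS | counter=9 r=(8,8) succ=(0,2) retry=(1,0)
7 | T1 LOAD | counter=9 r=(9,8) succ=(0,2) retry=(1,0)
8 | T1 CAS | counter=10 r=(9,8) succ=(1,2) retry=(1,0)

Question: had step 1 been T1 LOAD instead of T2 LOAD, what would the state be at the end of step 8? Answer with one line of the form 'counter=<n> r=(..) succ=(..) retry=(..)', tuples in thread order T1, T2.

(re-executing from step 1 with the substitution; state before step 1: counter=7 r=(0,0) succ=(0,0) retry=(0,0))
1 | T1 LOAD | counter=7 r=(7,0) succ=(0,0) retry=(0,0)
2 | T2 CAS | counter=7 r=(7,0) succ=(0,0) retry=(0,1)
3 | T1 LOAD | counter=7 r=(7,0) succ=(0,0) retry=(0,1)
4 | T2 LOAD | counter=7 r=(7,7) succ=(0,0) retry=(0,1)
5 | T2 CAS | counter=8 r=(7,7) succ=(0,1) retry=(0,1)
6 | T1 CAS | counter=8 r=(7,7) succ=(0,1) retry=(1,1)
7 | T1 LOAD | counter=8 r=(8,7) succ=(0,1) retry=(1,1)
8 | T1 CAS | counter=9 r=(8,7) succ=(1,1) retry=(1,1)

counter=9 r=(8,7) succ=(1,1) retry=(1,1)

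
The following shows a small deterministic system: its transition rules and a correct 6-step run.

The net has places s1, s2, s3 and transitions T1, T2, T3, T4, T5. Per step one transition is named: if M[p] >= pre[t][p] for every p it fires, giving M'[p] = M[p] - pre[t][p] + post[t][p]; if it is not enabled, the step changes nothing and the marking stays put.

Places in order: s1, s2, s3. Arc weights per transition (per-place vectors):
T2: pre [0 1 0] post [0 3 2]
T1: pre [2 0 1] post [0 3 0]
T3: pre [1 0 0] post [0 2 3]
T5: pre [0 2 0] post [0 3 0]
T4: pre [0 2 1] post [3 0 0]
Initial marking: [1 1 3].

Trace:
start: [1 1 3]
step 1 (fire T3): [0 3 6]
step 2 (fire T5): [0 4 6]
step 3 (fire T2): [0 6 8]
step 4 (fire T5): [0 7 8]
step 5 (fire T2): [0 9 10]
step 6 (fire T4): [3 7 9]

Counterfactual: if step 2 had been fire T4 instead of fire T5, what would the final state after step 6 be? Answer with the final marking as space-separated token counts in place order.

(re-executing from step 2 with the substitution; state before step 2: [0 3 6])
step 2 (fire T4): [3 1 5]
step 3 (fire T2): [3 3 7]
step 4 (fire T5): [3 4 7]
step 5 (fire T2): [3 6 9]
step 6 (fire T4): [6 4 8]

6 4 8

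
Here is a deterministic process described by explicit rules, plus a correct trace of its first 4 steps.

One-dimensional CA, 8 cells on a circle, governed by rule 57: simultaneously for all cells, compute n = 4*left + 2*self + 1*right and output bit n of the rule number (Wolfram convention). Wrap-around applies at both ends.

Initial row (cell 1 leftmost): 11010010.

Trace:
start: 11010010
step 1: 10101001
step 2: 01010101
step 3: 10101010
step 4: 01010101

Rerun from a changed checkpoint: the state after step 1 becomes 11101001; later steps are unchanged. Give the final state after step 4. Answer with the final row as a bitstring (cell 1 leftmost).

10100101

state after step 1 := 11101001
step 2: 00010101
step 3: 11001010
step 4: 10100101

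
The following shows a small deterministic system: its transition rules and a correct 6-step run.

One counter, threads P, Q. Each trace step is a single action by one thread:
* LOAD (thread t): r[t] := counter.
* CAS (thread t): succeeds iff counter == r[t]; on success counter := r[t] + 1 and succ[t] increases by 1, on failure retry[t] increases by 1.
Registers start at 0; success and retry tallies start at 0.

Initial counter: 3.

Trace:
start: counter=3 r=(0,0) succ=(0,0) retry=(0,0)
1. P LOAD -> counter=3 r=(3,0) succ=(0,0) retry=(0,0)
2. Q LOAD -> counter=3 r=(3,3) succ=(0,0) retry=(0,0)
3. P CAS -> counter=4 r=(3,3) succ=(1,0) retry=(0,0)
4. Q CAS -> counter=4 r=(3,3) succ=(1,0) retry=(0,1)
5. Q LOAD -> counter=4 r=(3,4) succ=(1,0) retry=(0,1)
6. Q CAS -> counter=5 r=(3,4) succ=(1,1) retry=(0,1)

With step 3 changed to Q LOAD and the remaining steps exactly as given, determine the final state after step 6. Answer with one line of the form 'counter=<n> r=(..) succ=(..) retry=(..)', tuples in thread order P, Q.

counter=5 r=(3,4) succ=(0,2) retry=(0,0)

(re-executing from step 3 with the substitution; state before step 3: counter=3 r=(3,3) succ=(0,0) retry=(0,0))
3. Q LOAD -> counter=3 r=(3,3) succ=(0,0) retry=(0,0)
4. Q CAS -> counter=4 r=(3,3) succ=(0,1) retry=(0,0)
5. Q LOAD -> counter=4 r=(3,4) succ=(0,1) retry=(0,0)
6. Q CAS -> counter=5 r=(3,4) succ=(0,2) retry=(0,0)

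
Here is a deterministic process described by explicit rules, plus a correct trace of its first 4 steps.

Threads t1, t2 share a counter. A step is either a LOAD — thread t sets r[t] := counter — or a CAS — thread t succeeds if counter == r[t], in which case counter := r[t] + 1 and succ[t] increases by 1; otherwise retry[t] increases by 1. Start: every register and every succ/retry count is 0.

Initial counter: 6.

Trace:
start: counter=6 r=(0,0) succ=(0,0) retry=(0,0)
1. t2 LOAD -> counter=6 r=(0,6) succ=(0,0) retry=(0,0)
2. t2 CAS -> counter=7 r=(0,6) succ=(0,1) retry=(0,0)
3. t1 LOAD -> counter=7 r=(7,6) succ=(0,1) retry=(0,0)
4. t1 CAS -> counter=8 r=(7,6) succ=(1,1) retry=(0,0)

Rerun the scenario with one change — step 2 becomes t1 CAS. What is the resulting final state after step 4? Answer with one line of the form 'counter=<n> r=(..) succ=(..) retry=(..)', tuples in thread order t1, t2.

(re-executing from step 2 with the substitution; state before step 2: counter=6 r=(0,6) succ=(0,0) retry=(0,0))
2. t1 CAS -> counter=6 r=(0,6) succ=(0,0) retry=(1,0)
3. t1 LOAD -> counter=6 r=(6,6) succ=(0,0) retry=(1,0)
4. t1 CAS -> counter=7 r=(6,6) succ=(1,0) retry=(1,0)

counter=7 r=(6,6) succ=(1,0) retry=(1,0)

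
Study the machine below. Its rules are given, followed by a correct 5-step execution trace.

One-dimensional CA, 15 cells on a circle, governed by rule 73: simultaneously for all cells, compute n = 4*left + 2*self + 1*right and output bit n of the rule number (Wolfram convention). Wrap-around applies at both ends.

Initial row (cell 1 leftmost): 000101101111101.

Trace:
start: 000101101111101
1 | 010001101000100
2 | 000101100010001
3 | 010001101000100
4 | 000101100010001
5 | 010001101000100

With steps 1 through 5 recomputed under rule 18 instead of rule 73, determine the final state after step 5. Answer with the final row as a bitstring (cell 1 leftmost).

000010100001010

(re-executing steps 1..5 under rule 18; state before step 1: 000101101111101)
1 | 101000000000000
2 | 000100000000001
3 | 101010000000010
4 | 000001000000100
5 | 000010100001010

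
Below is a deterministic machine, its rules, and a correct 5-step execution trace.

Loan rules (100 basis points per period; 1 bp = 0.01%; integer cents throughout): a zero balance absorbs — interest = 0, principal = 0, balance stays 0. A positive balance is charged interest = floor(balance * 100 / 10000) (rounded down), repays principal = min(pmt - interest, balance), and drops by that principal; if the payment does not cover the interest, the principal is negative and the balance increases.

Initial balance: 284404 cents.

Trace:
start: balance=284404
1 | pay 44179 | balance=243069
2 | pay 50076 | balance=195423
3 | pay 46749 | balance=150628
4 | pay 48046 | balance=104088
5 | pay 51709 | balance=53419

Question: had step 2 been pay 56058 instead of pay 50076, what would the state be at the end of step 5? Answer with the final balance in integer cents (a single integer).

47255

(re-executing from step 2 with the substitution; state before step 2: balance=243069)
2 | pay 56058 | balance=189441
3 | pay 46749 | balance=144586
4 | pay 48046 | balance=97985
5 | pay 51709 | balance=47255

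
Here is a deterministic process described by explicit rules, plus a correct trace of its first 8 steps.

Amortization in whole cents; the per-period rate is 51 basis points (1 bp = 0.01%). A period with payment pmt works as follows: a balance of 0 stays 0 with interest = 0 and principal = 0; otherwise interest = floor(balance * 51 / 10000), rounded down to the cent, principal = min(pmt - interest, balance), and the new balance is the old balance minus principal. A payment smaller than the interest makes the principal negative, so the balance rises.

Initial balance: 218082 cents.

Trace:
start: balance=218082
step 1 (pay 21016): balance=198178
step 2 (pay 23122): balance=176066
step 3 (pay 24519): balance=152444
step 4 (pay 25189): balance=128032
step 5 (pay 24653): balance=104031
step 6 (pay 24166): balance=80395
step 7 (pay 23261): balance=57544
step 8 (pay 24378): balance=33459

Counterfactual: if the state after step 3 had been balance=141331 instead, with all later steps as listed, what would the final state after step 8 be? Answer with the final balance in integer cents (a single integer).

22059

state after step 3 := balance=141331
step 4 (pay 25189): balance=116862
step 5 (pay 24653): balance=92804
step 6 (pay 24166): balance=69111
step 7 (pay 23261): balance=46202
step 8 (pay 24378): balance=22059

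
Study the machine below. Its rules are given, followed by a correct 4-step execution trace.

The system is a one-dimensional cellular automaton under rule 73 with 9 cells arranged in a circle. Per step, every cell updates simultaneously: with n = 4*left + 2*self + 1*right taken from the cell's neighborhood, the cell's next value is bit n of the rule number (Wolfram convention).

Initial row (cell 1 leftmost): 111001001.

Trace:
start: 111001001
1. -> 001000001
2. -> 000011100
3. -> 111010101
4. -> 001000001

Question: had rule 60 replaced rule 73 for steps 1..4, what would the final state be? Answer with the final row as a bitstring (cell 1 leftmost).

011110101

(re-executing steps 1..4 under rule 60; state before step 1: 111001001)
1. -> 000101101
2. -> 100111011
3. -> 010100110
4. -> 011110101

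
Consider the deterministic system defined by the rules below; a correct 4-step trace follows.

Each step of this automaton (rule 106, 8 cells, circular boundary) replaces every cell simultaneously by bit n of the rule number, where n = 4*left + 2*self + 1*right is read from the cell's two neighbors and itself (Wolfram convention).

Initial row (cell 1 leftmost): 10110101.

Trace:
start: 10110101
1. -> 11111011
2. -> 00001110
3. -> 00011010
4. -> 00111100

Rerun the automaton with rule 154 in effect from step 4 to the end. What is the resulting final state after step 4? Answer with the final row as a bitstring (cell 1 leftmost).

(re-executing step 4 under rule 154; state before step 4: 00011010)
4. -> 00110001

00110001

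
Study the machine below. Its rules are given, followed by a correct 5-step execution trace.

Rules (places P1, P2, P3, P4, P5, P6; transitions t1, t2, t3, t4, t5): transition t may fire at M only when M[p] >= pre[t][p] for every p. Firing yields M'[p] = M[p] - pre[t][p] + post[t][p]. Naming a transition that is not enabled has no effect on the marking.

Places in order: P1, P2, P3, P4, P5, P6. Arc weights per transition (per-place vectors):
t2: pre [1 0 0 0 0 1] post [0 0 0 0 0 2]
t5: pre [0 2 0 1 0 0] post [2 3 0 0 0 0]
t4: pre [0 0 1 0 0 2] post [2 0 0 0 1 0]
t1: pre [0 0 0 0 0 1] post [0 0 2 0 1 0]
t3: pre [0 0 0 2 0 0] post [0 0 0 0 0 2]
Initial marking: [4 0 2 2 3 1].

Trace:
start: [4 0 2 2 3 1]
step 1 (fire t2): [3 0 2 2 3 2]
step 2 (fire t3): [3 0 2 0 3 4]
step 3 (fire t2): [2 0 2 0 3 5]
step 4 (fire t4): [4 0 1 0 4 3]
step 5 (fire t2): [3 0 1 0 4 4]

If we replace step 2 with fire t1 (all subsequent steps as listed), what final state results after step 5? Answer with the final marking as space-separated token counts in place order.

4 0 3 2 5 0

(re-executing from step 2 with the substitution; state before step 2: [3 0 2 2 3 2])
step 2 (fire t1): [3 0 4 2 4 1]
step 3 (fire t2): [2 0 4 2 4 2]
step 4 (fire t4): [4 0 3 2 5 0]
step 5 (fire t2): [4 0 3 2 5 0]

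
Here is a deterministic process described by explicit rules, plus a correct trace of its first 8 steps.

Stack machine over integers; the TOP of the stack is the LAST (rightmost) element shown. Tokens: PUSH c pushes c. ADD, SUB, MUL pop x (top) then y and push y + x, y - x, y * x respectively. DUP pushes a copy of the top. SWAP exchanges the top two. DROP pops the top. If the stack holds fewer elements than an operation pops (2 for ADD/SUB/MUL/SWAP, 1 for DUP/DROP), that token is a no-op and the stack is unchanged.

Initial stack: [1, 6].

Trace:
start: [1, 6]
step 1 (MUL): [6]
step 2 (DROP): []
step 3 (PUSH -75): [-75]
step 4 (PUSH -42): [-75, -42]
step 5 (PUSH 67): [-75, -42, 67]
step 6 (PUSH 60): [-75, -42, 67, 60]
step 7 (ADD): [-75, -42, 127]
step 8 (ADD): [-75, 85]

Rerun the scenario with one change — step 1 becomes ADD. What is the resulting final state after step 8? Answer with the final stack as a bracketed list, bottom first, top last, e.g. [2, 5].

[-75, 85]

(re-executing from step 1 with the substitution; state before step 1: [1, 6])
step 1 (ADD): [7]
step 2 (DROP): []
step 3 (PUSH -75): [-75]
step 4 (PUSH -42): [-75, -42]
step 5 (PUSH 67): [-75, -42, 67]
step 6 (PUSH 60): [-75, -42, 67, 60]
step 7 (ADD): [-75, -42, 127]
step 8 (ADD): [-75, 85]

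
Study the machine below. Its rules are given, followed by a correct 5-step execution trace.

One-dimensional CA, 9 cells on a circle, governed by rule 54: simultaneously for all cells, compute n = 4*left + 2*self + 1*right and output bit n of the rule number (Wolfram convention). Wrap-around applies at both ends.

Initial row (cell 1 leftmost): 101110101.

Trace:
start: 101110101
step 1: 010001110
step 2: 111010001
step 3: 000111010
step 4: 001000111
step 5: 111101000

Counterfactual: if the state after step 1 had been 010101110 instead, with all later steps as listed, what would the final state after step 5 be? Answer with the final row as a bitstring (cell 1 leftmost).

100100000

state after step 1 := 010101110
step 2: 111110001
step 3: 000001010
step 4: 000011111
step 5: 100100000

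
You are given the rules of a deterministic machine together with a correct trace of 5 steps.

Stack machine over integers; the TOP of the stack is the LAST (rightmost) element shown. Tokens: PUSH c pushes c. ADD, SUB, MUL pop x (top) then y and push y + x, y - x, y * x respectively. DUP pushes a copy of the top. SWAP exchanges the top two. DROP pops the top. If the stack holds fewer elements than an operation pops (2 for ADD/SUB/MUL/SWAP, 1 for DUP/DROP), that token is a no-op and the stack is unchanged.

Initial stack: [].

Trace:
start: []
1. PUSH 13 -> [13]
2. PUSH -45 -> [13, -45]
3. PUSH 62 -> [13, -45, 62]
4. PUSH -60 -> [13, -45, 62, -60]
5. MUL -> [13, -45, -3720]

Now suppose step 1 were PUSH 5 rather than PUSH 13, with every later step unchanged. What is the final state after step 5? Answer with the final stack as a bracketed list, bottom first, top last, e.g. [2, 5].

(re-executing from step 1 with the substitution; state before step 1: [])
1. PUSH 5 -> [5]
2. PUSH -45 -> [5, -45]
3. PUSH 62 -> [5, -45, 62]
4. PUSH -60 -> [5, -45, 62, -60]
5. MUL -> [5, -45, -3720]

[5, -45, -3720]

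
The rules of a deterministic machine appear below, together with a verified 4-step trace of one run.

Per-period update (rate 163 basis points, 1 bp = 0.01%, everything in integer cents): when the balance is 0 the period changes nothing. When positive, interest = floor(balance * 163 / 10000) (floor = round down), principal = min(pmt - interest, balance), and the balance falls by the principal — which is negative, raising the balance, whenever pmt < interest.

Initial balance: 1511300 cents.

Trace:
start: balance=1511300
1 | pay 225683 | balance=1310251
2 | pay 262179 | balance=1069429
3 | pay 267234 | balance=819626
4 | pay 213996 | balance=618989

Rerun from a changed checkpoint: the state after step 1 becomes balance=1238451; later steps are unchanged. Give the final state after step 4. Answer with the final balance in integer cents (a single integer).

543621

state after step 1 := balance=1238451
2 | pay 262179 | balance=996458
3 | pay 267234 | balance=745466
4 | pay 213996 | balance=543621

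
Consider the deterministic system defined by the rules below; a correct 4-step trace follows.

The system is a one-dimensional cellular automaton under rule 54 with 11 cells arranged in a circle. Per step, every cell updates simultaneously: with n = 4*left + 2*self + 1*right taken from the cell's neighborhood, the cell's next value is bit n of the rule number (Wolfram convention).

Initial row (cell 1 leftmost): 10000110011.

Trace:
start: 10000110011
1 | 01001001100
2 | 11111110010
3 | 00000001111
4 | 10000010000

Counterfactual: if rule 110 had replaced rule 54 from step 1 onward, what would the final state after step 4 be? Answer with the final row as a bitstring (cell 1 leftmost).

(re-executing steps 1..4 under rule 110; state before step 1: 10000110011)
1 | 10001110110
2 | 10011011111
3 | 10111110000
4 | 11100010001

11100010001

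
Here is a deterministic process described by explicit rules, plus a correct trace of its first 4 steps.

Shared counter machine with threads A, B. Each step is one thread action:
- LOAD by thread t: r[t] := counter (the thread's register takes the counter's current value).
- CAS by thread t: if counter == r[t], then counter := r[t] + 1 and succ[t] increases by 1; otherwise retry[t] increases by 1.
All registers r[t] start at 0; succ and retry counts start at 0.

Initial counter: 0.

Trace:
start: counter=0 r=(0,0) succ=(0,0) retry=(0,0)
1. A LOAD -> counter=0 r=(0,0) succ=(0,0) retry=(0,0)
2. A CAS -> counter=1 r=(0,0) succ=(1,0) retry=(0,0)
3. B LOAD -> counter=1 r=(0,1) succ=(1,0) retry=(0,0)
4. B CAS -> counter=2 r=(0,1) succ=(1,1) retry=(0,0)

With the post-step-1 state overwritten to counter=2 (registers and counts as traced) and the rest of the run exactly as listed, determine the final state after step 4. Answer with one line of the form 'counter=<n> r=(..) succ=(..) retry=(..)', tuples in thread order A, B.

state after step 1 := counter=2 r=(0,0) succ=(0,0) retry=(0,0)
2. A CAS -> counter=2 r=(0,0) succ=(0,0) retry=(1,0)
3. B LOAD -> counter=2 r=(0,2) succ=(0,0) retry=(1,0)
4. B CAS -> counter=3 r=(0,2) succ=(0,1) retry=(1,0)

counter=3 r=(0,2) succ=(0,1) retry=(1,0)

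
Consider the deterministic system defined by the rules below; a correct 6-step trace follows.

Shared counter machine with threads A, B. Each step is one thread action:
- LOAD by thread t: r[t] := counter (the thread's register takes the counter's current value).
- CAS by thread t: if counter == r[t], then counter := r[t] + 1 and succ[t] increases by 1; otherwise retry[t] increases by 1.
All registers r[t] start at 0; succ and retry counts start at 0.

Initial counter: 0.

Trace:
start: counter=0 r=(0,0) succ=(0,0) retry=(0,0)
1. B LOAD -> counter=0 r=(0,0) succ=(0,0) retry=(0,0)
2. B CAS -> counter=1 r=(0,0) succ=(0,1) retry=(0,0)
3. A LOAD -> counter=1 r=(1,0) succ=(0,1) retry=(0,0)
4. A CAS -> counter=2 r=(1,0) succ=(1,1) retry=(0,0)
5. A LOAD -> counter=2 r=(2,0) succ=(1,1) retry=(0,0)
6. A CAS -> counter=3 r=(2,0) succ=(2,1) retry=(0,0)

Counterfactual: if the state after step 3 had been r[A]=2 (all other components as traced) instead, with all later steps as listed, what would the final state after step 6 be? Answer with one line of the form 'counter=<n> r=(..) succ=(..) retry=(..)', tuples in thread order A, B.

state after step 3 := counter=1 r=(2,0) succ=(0,1) retry=(0,0)
4. A CAS -> counter=1 r=(2,0) succ=(0,1) retry=(1,0)
5. A LOAD -> counter=1 r=(1,0) succ=(0,1) retry=(1,0)
6. A CAS -> counter=2 r=(1,0) succ=(1,1) retry=(1,0)

counter=2 r=(1,0) succ=(1,1) retry=(1,0)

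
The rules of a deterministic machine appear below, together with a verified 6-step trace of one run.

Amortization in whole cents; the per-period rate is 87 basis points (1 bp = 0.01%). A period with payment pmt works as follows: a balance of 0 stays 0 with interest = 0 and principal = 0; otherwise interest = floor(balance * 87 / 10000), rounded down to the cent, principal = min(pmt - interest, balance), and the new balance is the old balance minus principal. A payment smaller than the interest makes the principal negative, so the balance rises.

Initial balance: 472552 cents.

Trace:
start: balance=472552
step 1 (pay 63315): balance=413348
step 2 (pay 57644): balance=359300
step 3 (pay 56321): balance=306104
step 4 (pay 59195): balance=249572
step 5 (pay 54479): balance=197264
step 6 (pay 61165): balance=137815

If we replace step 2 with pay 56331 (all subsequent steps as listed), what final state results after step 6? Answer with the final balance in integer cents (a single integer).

(re-executing from step 2 with the substitution; state before step 2: balance=413348)
step 2 (pay 56331): balance=360613
step 3 (pay 56321): balance=307429
step 4 (pay 59195): balance=250908
step 5 (pay 54479): balance=198611
step 6 (pay 61165): balance=139173

139173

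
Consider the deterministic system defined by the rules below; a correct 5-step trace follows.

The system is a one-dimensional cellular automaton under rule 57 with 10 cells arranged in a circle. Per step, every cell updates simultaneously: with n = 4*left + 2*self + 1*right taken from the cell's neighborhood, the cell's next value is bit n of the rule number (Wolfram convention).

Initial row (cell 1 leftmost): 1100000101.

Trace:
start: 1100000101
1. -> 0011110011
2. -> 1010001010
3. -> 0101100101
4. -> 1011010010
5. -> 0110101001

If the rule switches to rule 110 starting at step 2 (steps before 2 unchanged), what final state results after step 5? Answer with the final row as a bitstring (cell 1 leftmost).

(re-executing steps 2..5 under rule 110; state before step 2: 0011110011)
2. -> 0110010111
3. -> 1110111101
4. -> 0011100111
5. -> 0110101101

0110101101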